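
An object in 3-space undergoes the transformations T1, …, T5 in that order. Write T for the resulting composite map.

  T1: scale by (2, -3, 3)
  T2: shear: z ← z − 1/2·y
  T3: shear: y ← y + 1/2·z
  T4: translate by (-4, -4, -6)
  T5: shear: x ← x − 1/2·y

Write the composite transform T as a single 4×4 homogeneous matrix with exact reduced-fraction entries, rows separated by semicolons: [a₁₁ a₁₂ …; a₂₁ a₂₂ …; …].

T1 = [2 0 0 0; 0 -3 0 0; 0 0 3 0; 0 0 0 1]
T2·T1 = [2 0 0 0; 0 -3 0 0; 0 3/2 3 0; 0 0 0 1]
T3·…·T1 = [2 0 0 0; 0 -9/4 3/2 0; 0 3/2 3 0; 0 0 0 1]
T4·…·T1 = [2 0 0 -4; 0 -9/4 3/2 -4; 0 3/2 3 -6; 0 0 0 1]
T5·…·T1 = [2 9/8 -3/4 -2; 0 -9/4 3/2 -4; 0 3/2 3 -6; 0 0 0 1]

T = [2 9/8 -3/4 -2; 0 -9/4 3/2 -4; 0 3/2 3 -6; 0 0 0 1]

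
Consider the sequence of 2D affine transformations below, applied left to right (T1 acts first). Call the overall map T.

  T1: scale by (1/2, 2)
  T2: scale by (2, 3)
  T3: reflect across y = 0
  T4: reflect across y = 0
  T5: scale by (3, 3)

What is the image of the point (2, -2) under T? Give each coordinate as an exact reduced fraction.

T(p) = (6, -36)

T1 scale by (1/2, 2): (2, -2) → (1, -4)
T2 scale by (2, 3): (1, -4) → (2, -12)
T3 reflect across y = 0: (2, -12) → (2, 12)
T4 reflect across y = 0: (2, 12) → (2, -12)
T5 scale by (3, 3): (2, -12) → (6, -36)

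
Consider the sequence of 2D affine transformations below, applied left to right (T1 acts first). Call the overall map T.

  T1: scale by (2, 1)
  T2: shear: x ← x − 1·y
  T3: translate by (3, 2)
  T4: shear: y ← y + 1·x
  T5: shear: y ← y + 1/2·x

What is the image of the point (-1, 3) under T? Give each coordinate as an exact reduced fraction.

T1 scale by (2, 1): (-1, 3) → (-2, 3)
T2 shear: x ← x − 1·y: (-2, 3) → (-5, 3)
T3 translate by (3, 2): (-5, 3) → (-2, 5)
T4 shear: y ← y + 1·x: (-2, 5) → (-2, 3)
T5 shear: y ← y + 1/2·x: (-2, 3) → (-2, 2)

T(p) = (-2, 2)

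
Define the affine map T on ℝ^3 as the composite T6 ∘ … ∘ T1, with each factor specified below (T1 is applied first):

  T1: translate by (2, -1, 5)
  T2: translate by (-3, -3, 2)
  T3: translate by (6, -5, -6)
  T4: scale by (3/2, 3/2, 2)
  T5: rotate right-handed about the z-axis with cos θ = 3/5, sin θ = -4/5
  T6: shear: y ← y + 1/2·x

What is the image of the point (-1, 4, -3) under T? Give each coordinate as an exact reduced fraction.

T1 translate by (2, -1, 5): (-1, 4, -3) → (1, 3, 2)
T2 translate by (-3, -3, 2): (1, 3, 2) → (-2, 0, 4)
T3 translate by (6, -5, -6): (-2, 0, 4) → (4, -5, -2)
T4 scale by (3/2, 3/2, 2): (4, -5, -2) → (6, -15/2, -4)
T5 rotate right-handed about the z-axis with cos θ = 3/5, sin θ = -4/5: (6, -15/2, -4) → (-12/5, -93/10, -4)
T6 shear: y ← y + 1/2·x: (-12/5, -93/10, -4) → (-12/5, -21/2, -4)

T(p) = (-12/5, -21/2, -4)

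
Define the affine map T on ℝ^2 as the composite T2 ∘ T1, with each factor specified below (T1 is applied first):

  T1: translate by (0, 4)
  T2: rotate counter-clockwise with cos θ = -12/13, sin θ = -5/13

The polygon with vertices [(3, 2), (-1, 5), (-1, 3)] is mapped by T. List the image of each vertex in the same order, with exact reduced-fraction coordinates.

image vertices: (-6/13, -87/13), (57/13, -103/13), (47/13, -79/13)

T1 translate by (0, 4): (3, 2) → (3, 6); (-1, 5) → (-1, 9); (-1, 3) → (-1, 7)
T2 rotate counter-clockwise with cos θ = -12/13, sin θ = -5/13: (3, 6) → (-6/13, -87/13); (-1, 9) → (57/13, -103/13); (-1, 7) → (47/13, -79/13)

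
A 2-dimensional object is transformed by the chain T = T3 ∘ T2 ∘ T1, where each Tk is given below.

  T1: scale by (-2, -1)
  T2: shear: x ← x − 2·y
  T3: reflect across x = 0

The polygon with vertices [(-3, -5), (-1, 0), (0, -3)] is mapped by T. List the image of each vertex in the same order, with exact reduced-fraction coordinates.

T1 scale by (-2, -1): (-3, -5) → (6, 5); (-1, 0) → (2, 0); (0, -3) → (0, 3)
T2 shear: x ← x − 2·y: (6, 5) → (-4, 5); (2, 0) → (2, 0); (0, 3) → (-6, 3)
T3 reflect across x = 0: (-4, 5) → (4, 5); (2, 0) → (-2, 0); (-6, 3) → (6, 3)

image vertices: (4, 5), (-2, 0), (6, 3)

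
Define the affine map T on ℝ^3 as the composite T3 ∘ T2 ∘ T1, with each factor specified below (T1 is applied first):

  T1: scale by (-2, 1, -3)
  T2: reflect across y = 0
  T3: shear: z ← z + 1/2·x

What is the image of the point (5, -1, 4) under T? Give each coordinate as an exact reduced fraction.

T(p) = (-10, 1, -17)

T1 scale by (-2, 1, -3): (5, -1, 4) → (-10, -1, -12)
T2 reflect across y = 0: (-10, -1, -12) → (-10, 1, -12)
T3 shear: z ← z + 1/2·x: (-10, 1, -12) → (-10, 1, -17)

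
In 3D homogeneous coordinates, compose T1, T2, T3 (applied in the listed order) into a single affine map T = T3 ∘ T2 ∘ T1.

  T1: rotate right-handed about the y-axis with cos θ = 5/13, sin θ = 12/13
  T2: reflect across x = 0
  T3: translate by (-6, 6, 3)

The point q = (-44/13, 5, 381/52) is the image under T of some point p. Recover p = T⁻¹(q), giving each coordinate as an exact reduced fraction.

p = (-5, -1, -3/4)

T1 = [5/13 0 12/13 0; 0 1 0 0; -12/13 0 5/13 0; 0 0 0 1]
T2·T1 = [-5/13 0 -12/13 0; 0 1 0 0; -12/13 0 5/13 0; 0 0 0 1]
T3·…·T1 = [-5/13 0 -12/13 -6; 0 1 0 6; -12/13 0 5/13 3; 0 0 0 1]
det M = -1; M⁻¹ = [-5/13 0 -12/13 6/13; 0 1 0 -6; -12/13 0 5/13 -87/13; 0 0 0 1]
M⁻¹ · (-44/13, 5, 381/52)ᵀ = (-5, -1, -3/4)ᵀ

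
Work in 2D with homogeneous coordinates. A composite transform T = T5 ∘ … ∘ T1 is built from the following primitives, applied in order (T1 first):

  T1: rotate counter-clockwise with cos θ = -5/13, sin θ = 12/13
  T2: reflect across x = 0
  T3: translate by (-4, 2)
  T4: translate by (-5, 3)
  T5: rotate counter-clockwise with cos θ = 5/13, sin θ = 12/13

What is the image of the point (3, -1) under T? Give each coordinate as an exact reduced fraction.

T1 rotate counter-clockwise with cos θ = -5/13, sin θ = 12/13: (3, -1) → (-3/13, 41/13)
T2 reflect across x = 0: (-3/13, 41/13) → (3/13, 41/13)
T3 translate by (-4, 2): (3/13, 41/13) → (-49/13, 67/13)
T4 translate by (-5, 3): (-49/13, 67/13) → (-114/13, 106/13)
T5 rotate counter-clockwise with cos θ = 5/13, sin θ = 12/13: (-114/13, 106/13) → (-1842/169, -838/169)

T(p) = (-1842/169, -838/169)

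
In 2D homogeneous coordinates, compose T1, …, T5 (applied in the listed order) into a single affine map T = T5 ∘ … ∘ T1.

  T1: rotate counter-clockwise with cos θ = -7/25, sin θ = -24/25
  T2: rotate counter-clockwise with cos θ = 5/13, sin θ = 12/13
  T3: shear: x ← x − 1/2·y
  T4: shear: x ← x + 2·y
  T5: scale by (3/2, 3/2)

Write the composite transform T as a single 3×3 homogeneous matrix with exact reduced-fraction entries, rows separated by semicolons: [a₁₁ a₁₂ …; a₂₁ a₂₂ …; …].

T1 = [-7/25 24/25 0; -24/25 -7/25 0; 0 0 1]
T2·T1 = [253/325 204/325 0; -204/325 253/325 0; 0 0 1]
T3·…·T1 = [71/65 31/130 0; -204/325 253/325 0; 0 0 1]
T4·…·T1 = [-53/325 1167/650 0; -204/325 253/325 0; 0 0 1]
T5·…·T1 = [-159/650 3501/1300 0; -306/325 759/650 0; 0 0 1]

T = [-159/650 3501/1300 0; -306/325 759/650 0; 0 0 1]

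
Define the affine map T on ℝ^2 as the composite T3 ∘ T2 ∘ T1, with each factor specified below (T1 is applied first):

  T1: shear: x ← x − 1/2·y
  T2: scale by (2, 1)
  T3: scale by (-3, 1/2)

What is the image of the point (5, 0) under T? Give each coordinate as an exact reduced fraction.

T1 shear: x ← x − 1/2·y: (5, 0) → (5, 0)
T2 scale by (2, 1): (5, 0) → (10, 0)
T3 scale by (-3, 1/2): (10, 0) → (-30, 0)

T(p) = (-30, 0)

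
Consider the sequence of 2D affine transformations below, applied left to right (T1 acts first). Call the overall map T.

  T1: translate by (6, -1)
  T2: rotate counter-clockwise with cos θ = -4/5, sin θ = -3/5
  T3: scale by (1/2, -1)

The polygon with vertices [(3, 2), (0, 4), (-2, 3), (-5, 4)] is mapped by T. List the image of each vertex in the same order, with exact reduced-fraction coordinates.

image vertices: (-33/10, 31/5), (-3/2, 6), (-1, 4), (1/2, 3)

T1 translate by (6, -1): (3, 2) → (9, 1); (0, 4) → (6, 3); (-2, 3) → (4, 2); (-5, 4) → (1, 3)
T2 rotate counter-clockwise with cos θ = -4/5, sin θ = -3/5: (9, 1) → (-33/5, -31/5); (6, 3) → (-3, -6); (4, 2) → (-2, -4); (1, 3) → (1, -3)
T3 scale by (1/2, -1): (-33/5, -31/5) → (-33/10, 31/5); (-3, -6) → (-3/2, 6); (-2, -4) → (-1, 4); (1, -3) → (1/2, 3)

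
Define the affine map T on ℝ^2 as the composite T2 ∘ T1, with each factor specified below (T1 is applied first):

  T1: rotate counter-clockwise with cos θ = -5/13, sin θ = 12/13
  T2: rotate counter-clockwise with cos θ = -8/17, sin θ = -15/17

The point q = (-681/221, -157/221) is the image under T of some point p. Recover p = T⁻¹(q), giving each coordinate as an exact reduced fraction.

T1 = [-5/13 -12/13 0; 12/13 -5/13 0; 0 0 1]
T2·T1 = [220/221 21/221 0; -21/221 220/221 0; 0 0 1]
det M = 1; M⁻¹ = [220/221 -21/221 0; 21/221 220/221 0; 0 0 1]
M⁻¹ · (-681/221, -157/221)ᵀ = (-3, -1)ᵀ

p = (-3, -1)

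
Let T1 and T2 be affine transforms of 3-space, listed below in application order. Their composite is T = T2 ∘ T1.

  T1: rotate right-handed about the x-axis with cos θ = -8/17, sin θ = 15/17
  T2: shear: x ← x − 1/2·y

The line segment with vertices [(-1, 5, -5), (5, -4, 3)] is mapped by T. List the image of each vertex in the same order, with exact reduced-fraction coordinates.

T1 rotate right-handed about the x-axis with cos θ = -8/17, sin θ = 15/17: (-1, 5, -5) → (-1, 35/17, 115/17); (5, -4, 3) → (5, -13/17, -84/17)
T2 shear: x ← x − 1/2·y: (-1, 35/17, 115/17) → (-69/34, 35/17, 115/17); (5, -13/17, -84/17) → (183/34, -13/17, -84/17)

image vertices: (-69/34, 35/17, 115/17), (183/34, -13/17, -84/17)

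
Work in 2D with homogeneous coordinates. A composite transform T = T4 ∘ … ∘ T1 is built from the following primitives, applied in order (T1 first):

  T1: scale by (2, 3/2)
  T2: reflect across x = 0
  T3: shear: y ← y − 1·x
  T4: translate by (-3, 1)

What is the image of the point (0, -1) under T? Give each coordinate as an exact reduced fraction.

T1 scale by (2, 3/2): (0, -1) → (0, -3/2)
T2 reflect across x = 0: (0, -3/2) → (0, -3/2)
T3 shear: y ← y − 1·x: (0, -3/2) → (0, -3/2)
T4 translate by (-3, 1): (0, -3/2) → (-3, -1/2)

T(p) = (-3, -1/2)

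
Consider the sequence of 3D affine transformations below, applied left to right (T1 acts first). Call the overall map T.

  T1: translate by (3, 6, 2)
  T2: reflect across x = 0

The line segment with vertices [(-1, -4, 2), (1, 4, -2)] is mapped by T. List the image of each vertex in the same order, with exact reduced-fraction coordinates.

image vertices: (-2, 2, 4), (-4, 10, 0)

T1 translate by (3, 6, 2): (-1, -4, 2) → (2, 2, 4); (1, 4, -2) → (4, 10, 0)
T2 reflect across x = 0: (2, 2, 4) → (-2, 2, 4); (4, 10, 0) → (-4, 10, 0)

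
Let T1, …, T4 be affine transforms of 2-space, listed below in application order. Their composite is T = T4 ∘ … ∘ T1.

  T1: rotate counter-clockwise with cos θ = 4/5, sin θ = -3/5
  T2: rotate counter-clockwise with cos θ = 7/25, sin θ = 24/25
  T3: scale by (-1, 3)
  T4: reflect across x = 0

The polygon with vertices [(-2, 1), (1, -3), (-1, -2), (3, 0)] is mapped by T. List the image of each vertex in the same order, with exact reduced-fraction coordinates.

image vertices: (-11/5, -6/5), (13/5, -27/5), (2/5, -33/5), (12/5, 27/5)

T1 rotate counter-clockwise with cos θ = 4/5, sin θ = -3/5: (-2, 1) → (-1, 2); (1, -3) → (-1, -3); (-1, -2) → (-2, -1); (3, 0) → (12/5, -9/5)
T2 rotate counter-clockwise with cos θ = 7/25, sin θ = 24/25: (-1, 2) → (-11/5, -2/5); (-1, -3) → (13/5, -9/5); (-2, -1) → (2/5, -11/5); (12/5, -9/5) → (12/5, 9/5)
T3 scale by (-1, 3): (-11/5, -2/5) → (11/5, -6/5); (13/5, -9/5) → (-13/5, -27/5); (2/5, -11/5) → (-2/5, -33/5); (12/5, 9/5) → (-12/5, 27/5)
T4 reflect across x = 0: (11/5, -6/5) → (-11/5, -6/5); (-13/5, -27/5) → (13/5, -27/5); (-2/5, -33/5) → (2/5, -33/5); (-12/5, 27/5) → (12/5, 27/5)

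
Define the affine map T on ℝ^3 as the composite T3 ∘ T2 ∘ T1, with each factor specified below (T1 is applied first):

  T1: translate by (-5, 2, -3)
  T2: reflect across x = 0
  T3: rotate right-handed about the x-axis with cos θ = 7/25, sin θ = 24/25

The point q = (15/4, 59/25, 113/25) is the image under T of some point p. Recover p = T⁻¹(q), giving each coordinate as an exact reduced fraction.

p = (5/4, 3, 2)

T1 = [1 0 0 -5; 0 1 0 2; 0 0 1 -3; 0 0 0 1]
T2·T1 = [-1 0 0 5; 0 1 0 2; 0 0 1 -3; 0 0 0 1]
T3·…·T1 = [-1 0 0 5; 0 7/25 -24/25 86/25; 0 24/25 7/25 27/25; 0 0 0 1]
det M = -1; M⁻¹ = [-1 0 0 5; 0 7/25 24/25 -2; 0 -24/25 7/25 3; 0 0 0 1]
M⁻¹ · (15/4, 59/25, 113/25)ᵀ = (5/4, 3, 2)ᵀ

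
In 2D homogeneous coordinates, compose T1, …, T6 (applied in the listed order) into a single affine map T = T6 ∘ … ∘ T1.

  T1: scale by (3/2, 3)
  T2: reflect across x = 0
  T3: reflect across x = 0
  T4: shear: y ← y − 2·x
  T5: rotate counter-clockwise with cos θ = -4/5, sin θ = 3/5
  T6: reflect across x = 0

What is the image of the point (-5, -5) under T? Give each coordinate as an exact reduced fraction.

T(p) = (-6, -9/2)

T1 scale by (3/2, 3): (-5, -5) → (-15/2, -15)
T2 reflect across x = 0: (-15/2, -15) → (15/2, -15)
T3 reflect across x = 0: (15/2, -15) → (-15/2, -15)
T4 shear: y ← y − 2·x: (-15/2, -15) → (-15/2, 0)
T5 rotate counter-clockwise with cos θ = -4/5, sin θ = 3/5: (-15/2, 0) → (6, -9/2)
T6 reflect across x = 0: (6, -9/2) → (-6, -9/2)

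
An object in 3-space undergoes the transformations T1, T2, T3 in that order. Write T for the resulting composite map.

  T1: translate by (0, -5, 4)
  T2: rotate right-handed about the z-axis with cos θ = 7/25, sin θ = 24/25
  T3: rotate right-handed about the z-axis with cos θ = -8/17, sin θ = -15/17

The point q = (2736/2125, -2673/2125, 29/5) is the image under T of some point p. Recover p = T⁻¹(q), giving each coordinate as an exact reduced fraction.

p = (9/5, 5, 9/5)

T1 = [1 0 0 0; 0 1 0 -5; 0 0 1 4; 0 0 0 1]
T2·T1 = [7/25 -24/25 0 24/5; 24/25 7/25 0 -7/5; 0 0 1 4; 0 0 0 1]
T3·…·T1 = [304/425 297/425 0 -297/85; -297/425 304/425 0 -304/85; 0 0 1 4; 0 0 0 1]
det M = 1; M⁻¹ = [304/425 -297/425 0 0; 297/425 304/425 0 5; 0 0 1 -4; 0 0 0 1]
M⁻¹ · (2736/2125, -2673/2125, 29/5)ᵀ = (9/5, 5, 9/5)ᵀ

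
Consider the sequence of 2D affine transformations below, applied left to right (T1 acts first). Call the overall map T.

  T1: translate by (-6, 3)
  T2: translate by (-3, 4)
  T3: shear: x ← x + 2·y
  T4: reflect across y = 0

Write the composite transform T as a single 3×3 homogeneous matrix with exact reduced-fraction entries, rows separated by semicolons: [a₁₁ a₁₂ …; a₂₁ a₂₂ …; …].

T = [1 2 5; 0 -1 -7; 0 0 1]

T1 = [1 0 -6; 0 1 3; 0 0 1]
T2·T1 = [1 0 -9; 0 1 7; 0 0 1]
T3·…·T1 = [1 2 5; 0 1 7; 0 0 1]
T4·…·T1 = [1 2 5; 0 -1 -7; 0 0 1]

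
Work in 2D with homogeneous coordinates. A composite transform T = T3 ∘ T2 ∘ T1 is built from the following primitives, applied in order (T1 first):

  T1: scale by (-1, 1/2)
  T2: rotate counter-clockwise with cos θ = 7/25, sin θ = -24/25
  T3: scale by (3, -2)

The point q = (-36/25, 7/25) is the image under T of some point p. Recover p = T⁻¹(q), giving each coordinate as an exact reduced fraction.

p = (0, -1)

T1 = [-1 0 0; 0 1/2 0; 0 0 1]
T2·T1 = [-7/25 12/25 0; 24/25 7/50 0; 0 0 1]
T3·…·T1 = [-21/25 36/25 0; -48/25 -7/25 0; 0 0 1]
det M = 3; M⁻¹ = [-7/75 -12/25 0; 16/25 -7/25 0; 0 0 1]
M⁻¹ · (-36/25, 7/25)ᵀ = (0, -1)ᵀ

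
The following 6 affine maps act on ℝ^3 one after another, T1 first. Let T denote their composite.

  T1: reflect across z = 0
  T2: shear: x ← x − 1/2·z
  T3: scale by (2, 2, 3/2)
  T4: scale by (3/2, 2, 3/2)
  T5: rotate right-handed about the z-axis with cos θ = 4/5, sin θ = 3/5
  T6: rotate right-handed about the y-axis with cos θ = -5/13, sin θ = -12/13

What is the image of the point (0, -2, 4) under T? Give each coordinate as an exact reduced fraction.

T(p) = (60/13, -14/5, 801/65)

T1 reflect across z = 0: (0, -2, 4) → (0, -2, -4)
T2 shear: x ← x − 1/2·z: (0, -2, -4) → (2, -2, -4)
T3 scale by (2, 2, 3/2): (2, -2, -4) → (4, -4, -6)
T4 scale by (3/2, 2, 3/2): (4, -4, -6) → (6, -8, -9)
T5 rotate right-handed about the z-axis with cos θ = 4/5, sin θ = 3/5: (6, -8, -9) → (48/5, -14/5, -9)
T6 rotate right-handed about the y-axis with cos θ = -5/13, sin θ = -12/13: (48/5, -14/5, -9) → (60/13, -14/5, 801/65)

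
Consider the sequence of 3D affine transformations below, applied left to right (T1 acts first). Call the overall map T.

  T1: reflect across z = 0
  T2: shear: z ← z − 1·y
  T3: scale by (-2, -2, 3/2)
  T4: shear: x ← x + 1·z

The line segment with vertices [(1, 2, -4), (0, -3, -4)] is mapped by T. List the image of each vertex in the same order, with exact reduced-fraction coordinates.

T1 reflect across z = 0: (1, 2, -4) → (1, 2, 4); (0, -3, -4) → (0, -3, 4)
T2 shear: z ← z − 1·y: (1, 2, 4) → (1, 2, 2); (0, -3, 4) → (0, -3, 7)
T3 scale by (-2, -2, 3/2): (1, 2, 2) → (-2, -4, 3); (0, -3, 7) → (0, 6, 21/2)
T4 shear: x ← x + 1·z: (-2, -4, 3) → (1, -4, 3); (0, 6, 21/2) → (21/2, 6, 21/2)

image vertices: (1, -4, 3), (21/2, 6, 21/2)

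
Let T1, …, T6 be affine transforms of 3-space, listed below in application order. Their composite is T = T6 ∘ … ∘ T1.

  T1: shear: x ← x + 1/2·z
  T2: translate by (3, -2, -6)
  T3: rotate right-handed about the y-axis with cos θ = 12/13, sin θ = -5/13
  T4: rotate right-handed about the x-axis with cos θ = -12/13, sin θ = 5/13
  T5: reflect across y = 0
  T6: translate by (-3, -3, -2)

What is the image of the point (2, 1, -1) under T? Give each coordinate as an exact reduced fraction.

T(p) = (50/13, -1941/338, 335/169)

T1 shear: x ← x + 1/2·z: (2, 1, -1) → (3/2, 1, -1)
T2 translate by (3, -2, -6): (3/2, 1, -1) → (9/2, -1, -7)
T3 rotate right-handed about the y-axis with cos θ = 12/13, sin θ = -5/13: (9/2, -1, -7) → (89/13, -1, -123/26)
T4 rotate right-handed about the x-axis with cos θ = -12/13, sin θ = 5/13: (89/13, -1, -123/26) → (89/13, 927/338, 673/169)
T5 reflect across y = 0: (89/13, 927/338, 673/169) → (89/13, -927/338, 673/169)
T6 translate by (-3, -3, -2): (89/13, -927/338, 673/169) → (50/13, -1941/338, 335/169)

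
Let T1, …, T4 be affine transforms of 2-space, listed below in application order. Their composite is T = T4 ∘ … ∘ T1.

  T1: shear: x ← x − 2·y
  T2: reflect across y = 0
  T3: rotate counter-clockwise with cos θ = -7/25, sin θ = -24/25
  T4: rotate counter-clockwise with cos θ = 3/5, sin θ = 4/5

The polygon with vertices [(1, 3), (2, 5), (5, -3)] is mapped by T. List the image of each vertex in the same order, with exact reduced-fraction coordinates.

image vertices: (-27/5, 11/5), (-44/5, 17/5), (9, -7)

T1 shear: x ← x − 2·y: (1, 3) → (-5, 3); (2, 5) → (-8, 5); (5, -3) → (11, -3)
T2 reflect across y = 0: (-5, 3) → (-5, -3); (-8, 5) → (-8, -5); (11, -3) → (11, 3)
T3 rotate counter-clockwise with cos θ = -7/25, sin θ = -24/25: (-5, -3) → (-37/25, 141/25); (-8, -5) → (-64/25, 227/25); (11, 3) → (-1/5, -57/5)
T4 rotate counter-clockwise with cos θ = 3/5, sin θ = 4/5: (-37/25, 141/25) → (-27/5, 11/5); (-64/25, 227/25) → (-44/5, 17/5); (-1/5, -57/5) → (9, -7)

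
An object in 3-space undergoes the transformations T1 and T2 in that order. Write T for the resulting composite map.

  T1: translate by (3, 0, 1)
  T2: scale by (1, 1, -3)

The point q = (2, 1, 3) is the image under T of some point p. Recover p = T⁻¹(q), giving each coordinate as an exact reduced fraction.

T1 = [1 0 0 3; 0 1 0 0; 0 0 1 1; 0 0 0 1]
T2·T1 = [1 0 0 3; 0 1 0 0; 0 0 -3 -3; 0 0 0 1]
det M = -3; M⁻¹ = [1 0 0 -3; 0 1 0 0; 0 0 -1/3 -1; 0 0 0 1]
M⁻¹ · (2, 1, 3)ᵀ = (-1, 1, -2)ᵀ

p = (-1, 1, -2)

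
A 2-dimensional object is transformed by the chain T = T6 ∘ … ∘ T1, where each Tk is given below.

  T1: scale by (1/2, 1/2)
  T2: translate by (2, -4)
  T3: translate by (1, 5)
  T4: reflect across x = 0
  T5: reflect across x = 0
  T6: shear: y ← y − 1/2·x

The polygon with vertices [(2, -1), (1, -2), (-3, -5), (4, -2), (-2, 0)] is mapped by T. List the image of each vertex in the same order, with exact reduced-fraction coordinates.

image vertices: (4, -3/2), (7/2, -7/4), (3/2, -9/4), (5, -5/2), (2, 0)

T1 scale by (1/2, 1/2): (2, -1) → (1, -1/2); (1, -2) → (1/2, -1); (-3, -5) → (-3/2, -5/2); (4, -2) → (2, -1); (-2, 0) → (-1, 0)
T2 translate by (2, -4): (1, -1/2) → (3, -9/2); (1/2, -1) → (5/2, -5); (-3/2, -5/2) → (1/2, -13/2); (2, -1) → (4, -5); (-1, 0) → (1, -4)
T3 translate by (1, 5): (3, -9/2) → (4, 1/2); (5/2, -5) → (7/2, 0); (1/2, -13/2) → (3/2, -3/2); (4, -5) → (5, 0); (1, -4) → (2, 1)
T4 reflect across x = 0: (4, 1/2) → (-4, 1/2); (7/2, 0) → (-7/2, 0); (3/2, -3/2) → (-3/2, -3/2); (5, 0) → (-5, 0); (2, 1) → (-2, 1)
T5 reflect across x = 0: (-4, 1/2) → (4, 1/2); (-7/2, 0) → (7/2, 0); (-3/2, -3/2) → (3/2, -3/2); (-5, 0) → (5, 0); (-2, 1) → (2, 1)
T6 shear: y ← y − 1/2·x: (4, 1/2) → (4, -3/2); (7/2, 0) → (7/2, -7/4); (3/2, -3/2) → (3/2, -9/4); (5, 0) → (5, -5/2); (2, 1) → (2, 0)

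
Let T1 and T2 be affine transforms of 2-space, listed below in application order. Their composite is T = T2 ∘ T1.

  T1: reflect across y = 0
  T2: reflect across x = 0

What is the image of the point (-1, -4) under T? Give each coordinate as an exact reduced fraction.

T(p) = (1, 4)

T1 reflect across y = 0: (-1, -4) → (-1, 4)
T2 reflect across x = 0: (-1, 4) → (1, 4)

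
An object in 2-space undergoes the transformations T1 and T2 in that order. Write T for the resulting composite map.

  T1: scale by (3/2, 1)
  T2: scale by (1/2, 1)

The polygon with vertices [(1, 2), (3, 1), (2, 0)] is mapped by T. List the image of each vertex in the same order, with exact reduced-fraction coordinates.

image vertices: (3/4, 2), (9/4, 1), (3/2, 0)

T1 scale by (3/2, 1): (1, 2) → (3/2, 2); (3, 1) → (9/2, 1); (2, 0) → (3, 0)
T2 scale by (1/2, 1): (3/2, 2) → (3/4, 2); (9/2, 1) → (9/4, 1); (3, 0) → (3/2, 0)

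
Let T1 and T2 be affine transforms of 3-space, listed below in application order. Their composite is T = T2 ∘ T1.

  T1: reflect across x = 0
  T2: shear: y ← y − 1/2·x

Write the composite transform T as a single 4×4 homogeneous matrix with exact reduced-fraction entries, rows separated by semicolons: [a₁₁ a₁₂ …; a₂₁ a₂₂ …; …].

T = [-1 0 0 0; 1/2 1 0 0; 0 0 1 0; 0 0 0 1]

T1 = [-1 0 0 0; 0 1 0 0; 0 0 1 0; 0 0 0 1]
T2·T1 = [-1 0 0 0; 1/2 1 0 0; 0 0 1 0; 0 0 0 1]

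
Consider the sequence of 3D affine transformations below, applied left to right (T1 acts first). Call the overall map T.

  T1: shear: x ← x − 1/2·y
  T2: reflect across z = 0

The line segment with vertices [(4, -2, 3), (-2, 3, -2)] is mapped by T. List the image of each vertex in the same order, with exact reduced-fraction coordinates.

T1 shear: x ← x − 1/2·y: (4, -2, 3) → (5, -2, 3); (-2, 3, -2) → (-7/2, 3, -2)
T2 reflect across z = 0: (5, -2, 3) → (5, -2, -3); (-7/2, 3, -2) → (-7/2, 3, 2)

image vertices: (5, -2, -3), (-7/2, 3, 2)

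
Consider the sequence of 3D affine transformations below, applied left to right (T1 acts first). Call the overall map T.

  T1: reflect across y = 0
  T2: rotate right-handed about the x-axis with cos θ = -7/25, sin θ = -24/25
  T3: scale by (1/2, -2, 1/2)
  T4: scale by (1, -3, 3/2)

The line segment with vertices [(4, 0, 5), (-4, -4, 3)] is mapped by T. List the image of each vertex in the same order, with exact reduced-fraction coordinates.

T1 reflect across y = 0: (4, 0, 5) → (4, 0, 5); (-4, -4, 3) → (-4, 4, 3)
T2 rotate right-handed about the x-axis with cos θ = -7/25, sin θ = -24/25: (4, 0, 5) → (4, 24/5, -7/5); (-4, 4, 3) → (-4, 44/25, -117/25)
T3 scale by (1/2, -2, 1/2): (4, 24/5, -7/5) → (2, -48/5, -7/10); (-4, 44/25, -117/25) → (-2, -88/25, -117/50)
T4 scale by (1, -3, 3/2): (2, -48/5, -7/10) → (2, 144/5, -21/20); (-2, -88/25, -117/50) → (-2, 264/25, -351/100)

image vertices: (2, 144/5, -21/20), (-2, 264/25, -351/100)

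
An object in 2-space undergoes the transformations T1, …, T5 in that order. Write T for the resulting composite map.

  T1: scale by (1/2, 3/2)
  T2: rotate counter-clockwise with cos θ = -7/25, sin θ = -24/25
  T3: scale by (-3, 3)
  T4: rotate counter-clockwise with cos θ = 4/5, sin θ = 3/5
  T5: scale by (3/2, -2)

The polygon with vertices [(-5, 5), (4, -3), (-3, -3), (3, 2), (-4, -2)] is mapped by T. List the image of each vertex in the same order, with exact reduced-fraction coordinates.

image vertices: (-117/4, 27), (387/20, -72/5), (27/4, -27), (-27/10, 99/5), (9/10, -108/5)

T1 scale by (1/2, 3/2): (-5, 5) → (-5/2, 15/2); (4, -3) → (2, -9/2); (-3, -3) → (-3/2, -9/2); (3, 2) → (3/2, 3); (-4, -2) → (-2, -3)
T2 rotate counter-clockwise with cos θ = -7/25, sin θ = -24/25: (-5/2, 15/2) → (79/10, 3/10); (2, -9/2) → (-122/25, -33/50); (-3/2, -9/2) → (-39/10, 27/10); (3/2, 3) → (123/50, -57/25); (-2, -3) → (-58/25, 69/25)
T3 scale by (-3, 3): (79/10, 3/10) → (-237/10, 9/10); (-122/25, -33/50) → (366/25, -99/50); (-39/10, 27/10) → (117/10, 81/10); (123/50, -57/25) → (-369/50, -171/25); (-58/25, 69/25) → (174/25, 207/25)
T4 rotate counter-clockwise with cos θ = 4/5, sin θ = 3/5: (-237/10, 9/10) → (-39/2, -27/2); (366/25, -99/50) → (129/10, 36/5); (117/10, 81/10) → (9/2, 27/2); (-369/50, -171/25) → (-9/5, -99/10); (174/25, 207/25) → (3/5, 54/5)
T5 scale by (3/2, -2): (-39/2, -27/2) → (-117/4, 27); (129/10, 36/5) → (387/20, -72/5); (9/2, 27/2) → (27/4, -27); (-9/5, -99/10) → (-27/10, 99/5); (3/5, 54/5) → (9/10, -108/5)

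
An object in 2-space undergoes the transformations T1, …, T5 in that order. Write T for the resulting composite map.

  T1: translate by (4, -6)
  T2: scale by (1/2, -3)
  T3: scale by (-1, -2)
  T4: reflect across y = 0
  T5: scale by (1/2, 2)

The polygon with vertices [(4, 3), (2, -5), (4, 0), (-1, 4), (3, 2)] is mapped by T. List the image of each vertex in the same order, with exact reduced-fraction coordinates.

image vertices: (-2, 36), (-3/2, 132), (-2, 72), (-3/4, 24), (-7/4, 48)

T1 translate by (4, -6): (4, 3) → (8, -3); (2, -5) → (6, -11); (4, 0) → (8, -6); (-1, 4) → (3, -2); (3, 2) → (7, -4)
T2 scale by (1/2, -3): (8, -3) → (4, 9); (6, -11) → (3, 33); (8, -6) → (4, 18); (3, -2) → (3/2, 6); (7, -4) → (7/2, 12)
T3 scale by (-1, -2): (4, 9) → (-4, -18); (3, 33) → (-3, -66); (4, 18) → (-4, -36); (3/2, 6) → (-3/2, -12); (7/2, 12) → (-7/2, -24)
T4 reflect across y = 0: (-4, -18) → (-4, 18); (-3, -66) → (-3, 66); (-4, -36) → (-4, 36); (-3/2, -12) → (-3/2, 12); (-7/2, -24) → (-7/2, 24)
T5 scale by (1/2, 2): (-4, 18) → (-2, 36); (-3, 66) → (-3/2, 132); (-4, 36) → (-2, 72); (-3/2, 12) → (-3/4, 24); (-7/2, 24) → (-7/4, 48)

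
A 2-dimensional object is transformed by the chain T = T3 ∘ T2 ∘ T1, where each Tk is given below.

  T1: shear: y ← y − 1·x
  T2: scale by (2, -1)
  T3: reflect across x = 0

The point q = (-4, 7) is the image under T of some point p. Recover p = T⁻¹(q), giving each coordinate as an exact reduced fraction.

T1 = [1 0 0; -1 1 0; 0 0 1]
T2·T1 = [2 0 0; 1 -1 0; 0 0 1]
T3·…·T1 = [-2 0 0; 1 -1 0; 0 0 1]
det M = 2; M⁻¹ = [-1/2 0 0; -1/2 -1 0; 0 0 1]
M⁻¹ · (-4, 7)ᵀ = (2, -5)ᵀ

p = (2, -5)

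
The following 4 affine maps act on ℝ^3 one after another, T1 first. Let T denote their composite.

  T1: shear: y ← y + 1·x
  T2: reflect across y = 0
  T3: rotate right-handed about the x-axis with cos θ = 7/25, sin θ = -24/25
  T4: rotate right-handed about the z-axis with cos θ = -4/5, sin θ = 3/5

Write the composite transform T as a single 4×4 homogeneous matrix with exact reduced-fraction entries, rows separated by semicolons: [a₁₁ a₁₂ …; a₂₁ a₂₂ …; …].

T1 = [1 0 0 0; 1 1 0 0; 0 0 1 0; 0 0 0 1]
T2·T1 = [1 0 0 0; -1 -1 0 0; 0 0 1 0; 0 0 0 1]
T3·…·T1 = [1 0 0 0; -7/25 -7/25 24/25 0; 24/25 24/25 7/25 0; 0 0 0 1]
T4·…·T1 = [-79/125 21/125 -72/125 0; 103/125 28/125 -96/125 0; 24/25 24/25 7/25 0; 0 0 0 1]

T = [-79/125 21/125 -72/125 0; 103/125 28/125 -96/125 0; 24/25 24/25 7/25 0; 0 0 0 1]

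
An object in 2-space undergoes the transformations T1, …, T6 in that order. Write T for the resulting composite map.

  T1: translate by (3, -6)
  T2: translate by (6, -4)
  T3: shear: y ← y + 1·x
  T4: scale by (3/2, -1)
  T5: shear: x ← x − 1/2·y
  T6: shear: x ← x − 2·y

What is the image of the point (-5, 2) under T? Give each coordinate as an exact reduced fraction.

T(p) = (-4, 4)

T1 translate by (3, -6): (-5, 2) → (-2, -4)
T2 translate by (6, -4): (-2, -4) → (4, -8)
T3 shear: y ← y + 1·x: (4, -8) → (4, -4)
T4 scale by (3/2, -1): (4, -4) → (6, 4)
T5 shear: x ← x − 1/2·y: (6, 4) → (4, 4)
T6 shear: x ← x − 2·y: (4, 4) → (-4, 4)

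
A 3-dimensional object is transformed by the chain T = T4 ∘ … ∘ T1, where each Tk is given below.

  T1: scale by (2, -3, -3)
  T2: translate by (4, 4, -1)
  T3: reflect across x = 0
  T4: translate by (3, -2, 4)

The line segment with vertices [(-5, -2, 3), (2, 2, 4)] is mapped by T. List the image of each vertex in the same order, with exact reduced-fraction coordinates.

image vertices: (9, 8, -6), (-5, -4, -9)

T1 scale by (2, -3, -3): (-5, -2, 3) → (-10, 6, -9); (2, 2, 4) → (4, -6, -12)
T2 translate by (4, 4, -1): (-10, 6, -9) → (-6, 10, -10); (4, -6, -12) → (8, -2, -13)
T3 reflect across x = 0: (-6, 10, -10) → (6, 10, -10); (8, -2, -13) → (-8, -2, -13)
T4 translate by (3, -2, 4): (6, 10, -10) → (9, 8, -6); (-8, -2, -13) → (-5, -4, -9)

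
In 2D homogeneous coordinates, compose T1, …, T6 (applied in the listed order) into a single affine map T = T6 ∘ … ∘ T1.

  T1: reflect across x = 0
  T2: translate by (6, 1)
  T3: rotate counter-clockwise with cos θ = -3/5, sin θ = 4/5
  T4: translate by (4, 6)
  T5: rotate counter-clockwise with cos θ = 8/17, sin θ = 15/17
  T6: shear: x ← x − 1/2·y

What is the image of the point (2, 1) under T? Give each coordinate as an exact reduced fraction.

T1 reflect across x = 0: (2, 1) → (-2, 1)
T2 translate by (6, 1): (-2, 1) → (4, 2)
T3 rotate counter-clockwise with cos θ = -3/5, sin θ = 4/5: (4, 2) → (-4, 2)
T4 translate by (4, 6): (-4, 2) → (0, 8)
T5 rotate counter-clockwise with cos θ = 8/17, sin θ = 15/17: (0, 8) → (-120/17, 64/17)
T6 shear: x ← x − 1/2·y: (-120/17, 64/17) → (-152/17, 64/17)

T(p) = (-152/17, 64/17)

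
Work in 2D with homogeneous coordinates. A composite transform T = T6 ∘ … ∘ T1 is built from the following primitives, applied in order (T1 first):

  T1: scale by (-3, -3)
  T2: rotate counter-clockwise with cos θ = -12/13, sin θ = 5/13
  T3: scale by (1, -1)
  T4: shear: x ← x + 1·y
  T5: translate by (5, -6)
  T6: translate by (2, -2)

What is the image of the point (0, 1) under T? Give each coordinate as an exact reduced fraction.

T(p) = (70/13, -140/13)

T1 scale by (-3, -3): (0, 1) → (0, -3)
T2 rotate counter-clockwise with cos θ = -12/13, sin θ = 5/13: (0, -3) → (15/13, 36/13)
T3 scale by (1, -1): (15/13, 36/13) → (15/13, -36/13)
T4 shear: x ← x + 1·y: (15/13, -36/13) → (-21/13, -36/13)
T5 translate by (5, -6): (-21/13, -36/13) → (44/13, -114/13)
T6 translate by (2, -2): (44/13, -114/13) → (70/13, -140/13)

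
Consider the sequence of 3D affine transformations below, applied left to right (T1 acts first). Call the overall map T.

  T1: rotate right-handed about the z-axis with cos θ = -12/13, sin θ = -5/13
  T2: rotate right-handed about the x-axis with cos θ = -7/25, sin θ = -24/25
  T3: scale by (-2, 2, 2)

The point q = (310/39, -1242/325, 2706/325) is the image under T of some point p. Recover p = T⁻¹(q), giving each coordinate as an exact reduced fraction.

p = (5, 5/3, -3)

T1 = [-12/13 5/13 0 0; -5/13 -12/13 0 0; 0 0 1 0; 0 0 0 1]
T2·T1 = [-12/13 5/13 0 0; 7/65 84/325 24/25 0; 24/65 288/325 -7/25 0; 0 0 0 1]
T3·…·T1 = [24/13 -10/13 0 0; 14/65 168/325 48/25 0; 48/65 576/325 -14/25 0; 0 0 0 1]
det M = -8; M⁻¹ = [6/13 7/130 12/65 0; -5/26 42/325 144/325 0; 0 12/25 -7/50 0; 0 0 0 1]
M⁻¹ · (310/39, -1242/325, 2706/325)ᵀ = (5, 5/3, -3)ᵀ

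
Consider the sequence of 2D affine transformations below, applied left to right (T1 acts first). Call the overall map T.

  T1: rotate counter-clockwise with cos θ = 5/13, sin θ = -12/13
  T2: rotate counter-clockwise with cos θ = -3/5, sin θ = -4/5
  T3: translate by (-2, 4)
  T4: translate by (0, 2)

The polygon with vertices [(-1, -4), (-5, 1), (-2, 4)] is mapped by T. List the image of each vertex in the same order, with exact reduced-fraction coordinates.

image vertices: (-3/65, 626/65), (13/5, 19/5), (-68/65, 106/65)

T1 rotate counter-clockwise with cos θ = 5/13, sin θ = -12/13: (-1, -4) → (-53/13, -8/13); (-5, 1) → (-1, 5); (-2, 4) → (38/13, 44/13)
T2 rotate counter-clockwise with cos θ = -3/5, sin θ = -4/5: (-53/13, -8/13) → (127/65, 236/65); (-1, 5) → (23/5, -11/5); (38/13, 44/13) → (62/65, -284/65)
T3 translate by (-2, 4): (127/65, 236/65) → (-3/65, 496/65); (23/5, -11/5) → (13/5, 9/5); (62/65, -284/65) → (-68/65, -24/65)
T4 translate by (0, 2): (-3/65, 496/65) → (-3/65, 626/65); (13/5, 9/5) → (13/5, 19/5); (-68/65, -24/65) → (-68/65, 106/65)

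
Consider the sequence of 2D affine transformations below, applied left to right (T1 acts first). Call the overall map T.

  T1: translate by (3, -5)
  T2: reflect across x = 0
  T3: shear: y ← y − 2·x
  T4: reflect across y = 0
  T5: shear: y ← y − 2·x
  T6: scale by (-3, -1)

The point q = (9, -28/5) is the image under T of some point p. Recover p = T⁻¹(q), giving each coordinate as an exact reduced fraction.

p = (0, -3/5)

T1 = [1 0 3; 0 1 -5; 0 0 1]
T2·T1 = [-1 0 -3; 0 1 -5; 0 0 1]
T3·…·T1 = [-1 0 -3; 2 1 1; 0 0 1]
T4·…·T1 = [-1 0 -3; -2 -1 -1; 0 0 1]
T5·…·T1 = [-1 0 -3; 0 -1 5; 0 0 1]
T6·…·T1 = [3 0 9; 0 1 -5; 0 0 1]
det M = 3; M⁻¹ = [1/3 0 -3; 0 1 5; 0 0 1]
M⁻¹ · (9, -28/5)ᵀ = (0, -3/5)ᵀ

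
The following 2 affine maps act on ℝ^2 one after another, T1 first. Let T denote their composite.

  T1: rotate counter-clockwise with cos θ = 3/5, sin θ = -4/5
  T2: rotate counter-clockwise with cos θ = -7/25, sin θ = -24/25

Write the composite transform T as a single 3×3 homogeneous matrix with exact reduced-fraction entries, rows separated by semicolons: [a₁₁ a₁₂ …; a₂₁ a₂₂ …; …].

T1 = [3/5 4/5 0; -4/5 3/5 0; 0 0 1]
T2·T1 = [-117/125 44/125 0; -44/125 -117/125 0; 0 0 1]

T = [-117/125 44/125 0; -44/125 -117/125 0; 0 0 1]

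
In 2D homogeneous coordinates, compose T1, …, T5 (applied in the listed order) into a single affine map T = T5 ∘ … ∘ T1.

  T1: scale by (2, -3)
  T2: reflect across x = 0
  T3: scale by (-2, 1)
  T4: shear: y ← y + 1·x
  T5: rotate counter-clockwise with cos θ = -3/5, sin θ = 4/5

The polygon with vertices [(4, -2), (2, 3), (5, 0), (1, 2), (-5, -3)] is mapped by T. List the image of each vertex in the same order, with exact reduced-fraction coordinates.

T1 scale by (2, -3): (4, -2) → (8, 6); (2, 3) → (4, -9); (5, 0) → (10, 0); (1, 2) → (2, -6); (-5, -3) → (-10, 9)
T2 reflect across x = 0: (8, 6) → (-8, 6); (4, -9) → (-4, -9); (10, 0) → (-10, 0); (2, -6) → (-2, -6); (-10, 9) → (10, 9)
T3 scale by (-2, 1): (-8, 6) → (16, 6); (-4, -9) → (8, -9); (-10, 0) → (20, 0); (-2, -6) → (4, -6); (10, 9) → (-20, 9)
T4 shear: y ← y + 1·x: (16, 6) → (16, 22); (8, -9) → (8, -1); (20, 0) → (20, 20); (4, -6) → (4, -2); (-20, 9) → (-20, -11)
T5 rotate counter-clockwise with cos θ = -3/5, sin θ = 4/5: (16, 22) → (-136/5, -2/5); (8, -1) → (-4, 7); (20, 20) → (-28, 4); (4, -2) → (-4/5, 22/5); (-20, -11) → (104/5, -47/5)

image vertices: (-136/5, -2/5), (-4, 7), (-28, 4), (-4/5, 22/5), (104/5, -47/5)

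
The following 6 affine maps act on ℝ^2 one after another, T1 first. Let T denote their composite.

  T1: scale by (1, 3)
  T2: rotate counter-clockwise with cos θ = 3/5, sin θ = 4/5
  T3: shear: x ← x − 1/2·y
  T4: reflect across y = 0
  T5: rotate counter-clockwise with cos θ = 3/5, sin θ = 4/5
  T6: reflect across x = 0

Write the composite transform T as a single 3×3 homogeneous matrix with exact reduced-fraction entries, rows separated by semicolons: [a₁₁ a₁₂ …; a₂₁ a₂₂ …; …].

T1 = [1 0 0; 0 3 0; 0 0 1]
T2·T1 = [3/5 -12/5 0; 4/5 9/5 0; 0 0 1]
T3·…·T1 = [1/5 -33/10 0; 4/5 9/5 0; 0 0 1]
T4·…·T1 = [1/5 -33/10 0; -4/5 -9/5 0; 0 0 1]
T5·…·T1 = [19/25 -27/50 0; -8/25 -93/25 0; 0 0 1]
T6·…·T1 = [-19/25 27/50 0; -8/25 -93/25 0; 0 0 1]

T = [-19/25 27/50 0; -8/25 -93/25 0; 0 0 1]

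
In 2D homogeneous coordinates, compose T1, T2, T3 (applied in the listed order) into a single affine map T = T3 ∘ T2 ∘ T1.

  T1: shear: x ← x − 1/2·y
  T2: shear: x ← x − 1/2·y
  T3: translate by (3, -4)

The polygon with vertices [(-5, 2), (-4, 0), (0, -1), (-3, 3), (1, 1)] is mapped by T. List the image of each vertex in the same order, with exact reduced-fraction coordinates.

T1 shear: x ← x − 1/2·y: (-5, 2) → (-6, 2); (-4, 0) → (-4, 0); (0, -1) → (1/2, -1); (-3, 3) → (-9/2, 3); (1, 1) → (1/2, 1)
T2 shear: x ← x − 1/2·y: (-6, 2) → (-7, 2); (-4, 0) → (-4, 0); (1/2, -1) → (1, -1); (-9/2, 3) → (-6, 3); (1/2, 1) → (0, 1)
T3 translate by (3, -4): (-7, 2) → (-4, -2); (-4, 0) → (-1, -4); (1, -1) → (4, -5); (-6, 3) → (-3, -1); (0, 1) → (3, -3)

image vertices: (-4, -2), (-1, -4), (4, -5), (-3, -1), (3, -3)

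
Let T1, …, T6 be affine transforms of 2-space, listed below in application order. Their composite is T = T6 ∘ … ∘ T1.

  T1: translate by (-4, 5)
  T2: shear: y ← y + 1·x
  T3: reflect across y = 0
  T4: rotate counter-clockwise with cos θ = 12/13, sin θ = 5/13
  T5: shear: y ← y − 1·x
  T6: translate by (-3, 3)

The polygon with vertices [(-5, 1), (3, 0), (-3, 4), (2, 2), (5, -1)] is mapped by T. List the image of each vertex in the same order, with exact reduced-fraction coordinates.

T1 translate by (-4, 5): (-5, 1) → (-9, 6); (3, 0) → (-1, 5); (-3, 4) → (-7, 9); (2, 2) → (-2, 7); (5, -1) → (1, 4)
T2 shear: y ← y + 1·x: (-9, 6) → (-9, -3); (-1, 5) → (-1, 4); (-7, 9) → (-7, 2); (-2, 7) → (-2, 5); (1, 4) → (1, 5)
T3 reflect across y = 0: (-9, -3) → (-9, 3); (-1, 4) → (-1, -4); (-7, 2) → (-7, -2); (-2, 5) → (-2, -5); (1, 5) → (1, -5)
T4 rotate counter-clockwise with cos θ = 12/13, sin θ = 5/13: (-9, 3) → (-123/13, -9/13); (-1, -4) → (8/13, -53/13); (-7, -2) → (-74/13, -59/13); (-2, -5) → (1/13, -70/13); (1, -5) → (37/13, -55/13)
T5 shear: y ← y − 1·x: (-123/13, -9/13) → (-123/13, 114/13); (8/13, -53/13) → (8/13, -61/13); (-74/13, -59/13) → (-74/13, 15/13); (1/13, -70/13) → (1/13, -71/13); (37/13, -55/13) → (37/13, -92/13)
T6 translate by (-3, 3): (-123/13, 114/13) → (-162/13, 153/13); (8/13, -61/13) → (-31/13, -22/13); (-74/13, 15/13) → (-113/13, 54/13); (1/13, -71/13) → (-38/13, -32/13); (37/13, -92/13) → (-2/13, -53/13)

image vertices: (-162/13, 153/13), (-31/13, -22/13), (-113/13, 54/13), (-38/13, -32/13), (-2/13, -53/13)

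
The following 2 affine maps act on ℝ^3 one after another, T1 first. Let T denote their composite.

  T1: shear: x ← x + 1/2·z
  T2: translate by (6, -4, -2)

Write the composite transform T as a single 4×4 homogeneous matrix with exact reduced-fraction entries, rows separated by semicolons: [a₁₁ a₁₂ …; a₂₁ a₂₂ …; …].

T1 = [1 0 1/2 0; 0 1 0 0; 0 0 1 0; 0 0 0 1]
T2·T1 = [1 0 1/2 6; 0 1 0 -4; 0 0 1 -2; 0 0 0 1]

T = [1 0 1/2 6; 0 1 0 -4; 0 0 1 -2; 0 0 0 1]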